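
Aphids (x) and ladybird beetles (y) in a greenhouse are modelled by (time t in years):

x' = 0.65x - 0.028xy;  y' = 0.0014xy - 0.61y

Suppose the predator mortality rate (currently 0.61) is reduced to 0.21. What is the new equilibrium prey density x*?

At the interior fixed point, setting dy/dt = 0 with y > 0 fixes x* = (predator death rate)/(xy coefficient) — independent of the other coefficients.
With the change, x* = 0.21/0.0014 = 150; it falls from 436.

x* ≈ 150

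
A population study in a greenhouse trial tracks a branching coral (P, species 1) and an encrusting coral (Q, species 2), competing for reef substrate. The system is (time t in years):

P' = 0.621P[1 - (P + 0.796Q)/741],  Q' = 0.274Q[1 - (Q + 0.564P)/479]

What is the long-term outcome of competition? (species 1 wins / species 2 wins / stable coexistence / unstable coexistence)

stable coexistence

Compare the nullcline intercepts: K1/α12 = 741/0.796 = 931 > K2 = 479; K2/α21 = 479/0.564 = 849 > K1 = 741.
Since both inequalities hold, each species can invade when rare, so the interior equilibrium is stable.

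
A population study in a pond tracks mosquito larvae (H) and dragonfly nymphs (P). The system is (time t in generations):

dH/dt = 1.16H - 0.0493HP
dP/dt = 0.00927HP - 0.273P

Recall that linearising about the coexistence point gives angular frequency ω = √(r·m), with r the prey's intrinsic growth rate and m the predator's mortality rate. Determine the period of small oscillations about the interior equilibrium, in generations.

Here r = 1.16 and m = 0.273, so r·m = 0.317.
ω = √0.317 = 0.563 per generation, hence T = 2π/ω ≈ 11.2 generations.

T ≈ 11.2 generations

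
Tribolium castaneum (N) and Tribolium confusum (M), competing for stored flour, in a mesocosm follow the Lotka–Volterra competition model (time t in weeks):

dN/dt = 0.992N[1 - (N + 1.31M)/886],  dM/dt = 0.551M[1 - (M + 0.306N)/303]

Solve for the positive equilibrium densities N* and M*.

Setting both brackets to zero gives the nullclines N + 1.31M = 886 and 0.306N + M = 303.
Substituting M = 303 - 0.306N into the first: N(1 - 1.31·0.306) = 886 - 1.31·303.
So N* = 489/0.599 = 816, and then M* = 303 - 0.306·816 = 53.2.

N* ≈ 816, M* ≈ 53.2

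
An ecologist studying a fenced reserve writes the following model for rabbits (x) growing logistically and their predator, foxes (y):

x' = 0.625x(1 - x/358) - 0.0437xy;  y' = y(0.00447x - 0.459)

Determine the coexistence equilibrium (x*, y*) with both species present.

From dy/dt = 0 with y > 0: 0.00447x* = 0.459, so x* = 103.
Substitute into dx/dt = 0: 0.625(1 - 103/358) = 0.0437y*.
The bracket is 0.713, giving y* = 0.446/0.0437 = 10.2.

x* ≈ 103, y* ≈ 10.2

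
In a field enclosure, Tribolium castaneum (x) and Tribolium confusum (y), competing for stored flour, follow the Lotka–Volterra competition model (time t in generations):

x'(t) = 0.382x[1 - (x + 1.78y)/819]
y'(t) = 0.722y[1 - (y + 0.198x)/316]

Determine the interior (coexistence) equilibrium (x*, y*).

Setting both brackets to zero gives the nullclines x + 1.78y = 819 and 0.198x + y = 316.
Substituting y = 316 - 0.198x into the first: x(1 - 1.78·0.198) = 819 - 1.78·316.
So x* = 257/0.648 = 396, and then y* = 316 - 0.198·396 = 238.

x* ≈ 396, y* ≈ 238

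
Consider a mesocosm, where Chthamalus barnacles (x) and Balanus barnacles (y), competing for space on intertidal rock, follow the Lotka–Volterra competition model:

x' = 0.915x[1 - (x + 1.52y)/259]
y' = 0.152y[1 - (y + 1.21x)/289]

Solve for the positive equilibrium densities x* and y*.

x* ≈ 215, y* ≈ 29.1

Setting both brackets to zero gives the nullclines x + 1.52y = 259 and 1.21x + y = 289.
Substituting y = 289 - 1.21x into the first: x(1 - 1.52·1.21) = 259 - 1.52·289.
So x* = -180/-0.839 = 215, and then y* = 289 - 1.21·215 = 29.1.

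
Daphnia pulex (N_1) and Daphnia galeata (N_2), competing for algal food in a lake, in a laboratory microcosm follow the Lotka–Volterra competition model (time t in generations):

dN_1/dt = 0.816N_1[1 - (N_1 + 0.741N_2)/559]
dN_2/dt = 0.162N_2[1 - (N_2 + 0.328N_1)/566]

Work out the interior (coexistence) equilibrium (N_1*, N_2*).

N_1* ≈ 184, N_2* ≈ 506

Setting both brackets to zero gives the nullclines N_1 + 0.741N_2 = 559 and 0.328N_1 + N_2 = 566.
Substituting N_2 = 566 - 0.328N_1 into the first: N_1(1 - 0.741·0.328) = 559 - 0.741·566.
So N_1* = 140/0.757 = 184, and then N_2* = 566 - 0.328·184 = 506.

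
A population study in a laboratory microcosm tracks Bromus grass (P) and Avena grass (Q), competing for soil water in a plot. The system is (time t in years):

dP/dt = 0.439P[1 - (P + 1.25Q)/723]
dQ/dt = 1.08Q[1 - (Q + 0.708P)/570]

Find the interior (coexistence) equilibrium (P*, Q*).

Setting both brackets to zero gives the nullclines P + 1.25Q = 723 and 0.708P + Q = 570.
Substituting Q = 570 - 0.708P into the first: P(1 - 1.25·0.708) = 723 - 1.25·570.
So P* = 10.5/0.115 = 91.3, and then Q* = 570 - 0.708·91.3 = 505.

P* ≈ 91.3, Q* ≈ 505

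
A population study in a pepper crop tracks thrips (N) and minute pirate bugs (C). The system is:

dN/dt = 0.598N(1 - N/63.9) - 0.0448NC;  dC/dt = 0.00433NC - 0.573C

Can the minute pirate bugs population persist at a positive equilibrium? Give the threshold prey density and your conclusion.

Threshold N = 132; K < 132, so no, the predator goes extinct.

The predator equation gives dC/dt > 0 only when N > 0.573/0.00433 = 132.
Without the predator, N → K = 63.9. Since 63.9 < 132, the predator cannot invade.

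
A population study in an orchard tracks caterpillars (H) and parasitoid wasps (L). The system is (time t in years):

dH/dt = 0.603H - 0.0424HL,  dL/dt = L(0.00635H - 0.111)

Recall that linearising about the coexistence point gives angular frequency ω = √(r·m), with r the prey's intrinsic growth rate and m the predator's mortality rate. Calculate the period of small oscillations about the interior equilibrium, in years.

T ≈ 24.3 years

Here r = 0.603 and m = 0.111, so r·m = 0.0669.
ω = √0.0669 = 0.259 per year, hence T = 2π/ω ≈ 24.3 years.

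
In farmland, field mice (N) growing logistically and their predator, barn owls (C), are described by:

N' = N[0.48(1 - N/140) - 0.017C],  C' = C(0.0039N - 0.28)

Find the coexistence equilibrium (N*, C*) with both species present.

N* ≈ 71.8, C* ≈ 13.8

From dC/dt = 0 with C > 0: 0.0039N* = 0.28, so N* = 71.8.
Substitute into dN/dt = 0: 0.48(1 - 71.8/140) = 0.017C*.
The bracket is 0.487, giving C* = 0.234/0.017 = 13.8.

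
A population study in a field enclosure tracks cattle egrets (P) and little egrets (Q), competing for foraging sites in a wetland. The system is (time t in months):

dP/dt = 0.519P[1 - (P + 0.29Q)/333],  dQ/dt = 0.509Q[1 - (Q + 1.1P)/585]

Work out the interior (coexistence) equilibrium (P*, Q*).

Setting both brackets to zero gives the nullclines P + 0.29Q = 333 and 1.1P + Q = 585.
Substituting Q = 585 - 1.1P into the first: P(1 - 0.29·1.1) = 333 - 0.29·585.
So P* = 163/0.681 = 240, and then Q* = 585 - 1.1·240 = 321.

P* ≈ 240, Q* ≈ 321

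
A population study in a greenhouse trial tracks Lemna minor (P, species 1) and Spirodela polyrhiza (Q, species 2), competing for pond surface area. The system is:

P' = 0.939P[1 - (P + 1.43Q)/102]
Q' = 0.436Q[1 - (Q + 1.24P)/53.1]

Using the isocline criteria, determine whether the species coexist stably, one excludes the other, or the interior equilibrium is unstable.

species 1 excludes species 2

Compare the nullcline intercepts: K1/α12 = 102/1.43 = 71.3 > K2 = 53.1; K2/α21 = 53.1/1.24 = 42.8 < K1 = 102.
Since the inequalities point opposite ways, species 1 can invade but species 2 cannot.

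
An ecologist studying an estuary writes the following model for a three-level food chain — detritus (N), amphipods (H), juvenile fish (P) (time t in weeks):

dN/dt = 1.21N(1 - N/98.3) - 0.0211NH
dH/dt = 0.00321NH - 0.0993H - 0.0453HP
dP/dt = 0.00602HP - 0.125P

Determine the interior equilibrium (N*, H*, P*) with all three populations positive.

From dP/dt = 0: 0.00602H* = 0.125, so H* = 20.8.
From dN/dt = 0: 1.21(1 - N*/98.3) = 0.0211·20.8, giving N* = 98.3·(1 - 0.362) = 62.7.
From dH/dt = 0: 0.00321·62.7 - 0.0993 = 0.0453P*, so P* = 0.102/0.0453 = 2.25.

N* ≈ 62.7, H* ≈ 20.8, P* ≈ 2.25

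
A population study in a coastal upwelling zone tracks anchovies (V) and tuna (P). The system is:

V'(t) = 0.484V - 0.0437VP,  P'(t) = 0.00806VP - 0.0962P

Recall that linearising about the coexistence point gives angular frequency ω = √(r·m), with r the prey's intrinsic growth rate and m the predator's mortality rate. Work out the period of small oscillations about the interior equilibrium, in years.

Here r = 0.484 and m = 0.0962, so r·m = 0.0466.
ω = √0.0466 = 0.216 per year, hence T = 2π/ω ≈ 29.1 years.

T ≈ 29.1 years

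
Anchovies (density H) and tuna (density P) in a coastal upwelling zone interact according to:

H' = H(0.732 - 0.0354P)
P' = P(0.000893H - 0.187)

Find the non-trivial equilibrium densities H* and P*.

Set dP/dt = 0 with P > 0: 0.000893H - 0.187 = 0, so H* = 0.187/0.000893 = 209.
Set dH/dt = 0 with H > 0: 0.732 - 0.0354P = 0, so P* = 0.732/0.0354 = 20.7.

H* ≈ 209, P* ≈ 20.7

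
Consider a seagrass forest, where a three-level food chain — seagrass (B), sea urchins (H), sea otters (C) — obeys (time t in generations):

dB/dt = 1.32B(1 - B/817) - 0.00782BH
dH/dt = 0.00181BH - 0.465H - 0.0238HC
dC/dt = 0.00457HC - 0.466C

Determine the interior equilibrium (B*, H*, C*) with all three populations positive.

B* ≈ 323, H* ≈ 102, C* ≈ 5.06

From dC/dt = 0: 0.00457H* = 0.466, so H* = 102.
From dB/dt = 0: 1.32(1 - B*/817) = 0.00782·102, giving B* = 817·(1 - 0.604) = 323.
From dH/dt = 0: 0.00181·323 - 0.465 = 0.0238C*, so C* = 0.12/0.0238 = 5.06.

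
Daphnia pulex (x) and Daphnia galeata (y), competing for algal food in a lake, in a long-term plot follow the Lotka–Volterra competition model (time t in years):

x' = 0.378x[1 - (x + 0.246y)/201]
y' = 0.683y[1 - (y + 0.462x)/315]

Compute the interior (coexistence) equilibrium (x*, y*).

Setting both brackets to zero gives the nullclines x + 0.246y = 201 and 0.462x + y = 315.
Substituting y = 315 - 0.462x into the first: x(1 - 0.246·0.462) = 201 - 0.246·315.
So x* = 124/0.886 = 139, and then y* = 315 - 0.462·139 = 251.

x* ≈ 139, y* ≈ 251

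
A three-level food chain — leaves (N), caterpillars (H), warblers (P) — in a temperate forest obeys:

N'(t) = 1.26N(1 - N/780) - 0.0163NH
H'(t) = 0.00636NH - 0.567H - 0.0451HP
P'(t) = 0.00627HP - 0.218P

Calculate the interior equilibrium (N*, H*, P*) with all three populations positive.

From dP/dt = 0: 0.00627H* = 0.218, so H* = 34.8.
From dN/dt = 0: 1.26(1 - N*/780) = 0.0163·34.8, giving N* = 780·(1 - 0.45) = 429.
From dH/dt = 0: 0.00636·429 - 0.567 = 0.0451P*, so P* = 2.16/0.0451 = 47.9.

N* ≈ 429, H* ≈ 34.8, P* ≈ 47.9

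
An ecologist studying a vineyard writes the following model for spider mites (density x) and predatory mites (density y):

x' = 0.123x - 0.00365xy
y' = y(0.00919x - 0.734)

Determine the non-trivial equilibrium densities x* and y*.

Set dy/dt = 0 with y > 0: 0.00919x - 0.734 = 0, so x* = 0.734/0.00919 = 79.9.
Set dx/dt = 0 with x > 0: 0.123 - 0.00365y = 0, so y* = 0.123/0.00365 = 33.7.

x* ≈ 79.9, y* ≈ 33.7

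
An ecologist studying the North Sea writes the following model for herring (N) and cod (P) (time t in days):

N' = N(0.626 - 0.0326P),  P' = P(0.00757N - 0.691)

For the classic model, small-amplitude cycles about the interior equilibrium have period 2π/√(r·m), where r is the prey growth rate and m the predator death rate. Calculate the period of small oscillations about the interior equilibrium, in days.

Here r = 0.626 and m = 0.691, so r·m = 0.433.
ω = √0.433 = 0.658 per day, hence T = 2π/ω ≈ 9.55 days.

T ≈ 9.55 days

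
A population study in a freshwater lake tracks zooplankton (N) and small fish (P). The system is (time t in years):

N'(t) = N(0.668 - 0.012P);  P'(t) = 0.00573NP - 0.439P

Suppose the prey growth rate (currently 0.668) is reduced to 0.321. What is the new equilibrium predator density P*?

At the interior fixed point, setting dN/dt = 0 with N > 0 fixes P* = (prey growth rate)/(NP coefficient) — independent of the other coefficients.
With the change, P* = 0.321/0.012 = 26.8; it falls from 55.7.

P* ≈ 26.8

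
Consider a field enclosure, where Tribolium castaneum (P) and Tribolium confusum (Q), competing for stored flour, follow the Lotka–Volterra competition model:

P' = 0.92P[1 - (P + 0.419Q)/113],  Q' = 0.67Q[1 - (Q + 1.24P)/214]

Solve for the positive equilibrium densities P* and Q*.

P* ≈ 48.6, Q* ≈ 154

Setting both brackets to zero gives the nullclines P + 0.419Q = 113 and 1.24P + Q = 214.
Substituting Q = 214 - 1.24P into the first: P(1 - 0.419·1.24) = 113 - 0.419·214.
So P* = 23.3/0.48 = 48.6, and then Q* = 214 - 1.24·48.6 = 154.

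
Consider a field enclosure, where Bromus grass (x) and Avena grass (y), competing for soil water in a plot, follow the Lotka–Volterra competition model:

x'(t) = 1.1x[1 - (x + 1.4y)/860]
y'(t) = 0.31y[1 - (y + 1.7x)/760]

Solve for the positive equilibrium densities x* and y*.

x* ≈ 148, y* ≈ 509

Setting both brackets to zero gives the nullclines x + 1.4y = 860 and 1.7x + y = 760.
Substituting y = 760 - 1.7x into the first: x(1 - 1.4·1.7) = 860 - 1.4·760.
So x* = -204/-1.38 = 148, and then y* = 760 - 1.7·148 = 509.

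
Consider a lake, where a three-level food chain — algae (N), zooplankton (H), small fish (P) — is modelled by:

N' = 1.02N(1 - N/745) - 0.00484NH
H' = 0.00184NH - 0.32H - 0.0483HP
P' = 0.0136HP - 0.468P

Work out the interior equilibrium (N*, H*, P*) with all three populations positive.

From dP/dt = 0: 0.0136H* = 0.468, so H* = 34.4.
From dN/dt = 0: 1.02(1 - N*/745) = 0.00484·34.4, giving N* = 745·(1 - 0.163) = 623.
From dH/dt = 0: 0.00184·623 - 0.32 = 0.0483P*, so P* = 0.827/0.0483 = 17.1.

N* ≈ 623, H* ≈ 34.4, P* ≈ 17.1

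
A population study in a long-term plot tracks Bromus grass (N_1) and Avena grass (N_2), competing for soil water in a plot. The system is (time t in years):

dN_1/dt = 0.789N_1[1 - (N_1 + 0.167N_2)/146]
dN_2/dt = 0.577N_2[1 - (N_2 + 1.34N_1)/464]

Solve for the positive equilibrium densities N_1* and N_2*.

Setting both brackets to zero gives the nullclines N_1 + 0.167N_2 = 146 and 1.34N_1 + N_2 = 464.
Substituting N_2 = 464 - 1.34N_1 into the first: N_1(1 - 0.167·1.34) = 146 - 0.167·464.
So N_1* = 68.5/0.776 = 88.3, and then N_2* = 464 - 1.34·88.3 = 346.

N_1* ≈ 88.3, N_2* ≈ 346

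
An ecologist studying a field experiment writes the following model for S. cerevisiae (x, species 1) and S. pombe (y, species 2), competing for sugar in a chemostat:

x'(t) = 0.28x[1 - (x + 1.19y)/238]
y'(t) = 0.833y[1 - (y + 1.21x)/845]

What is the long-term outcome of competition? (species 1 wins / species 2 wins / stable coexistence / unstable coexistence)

Compare the nullcline intercepts: K1/α12 = 238/1.19 = 200 < K2 = 845; K2/α21 = 845/1.21 = 698 > K1 = 238.
Since the inequalities point opposite ways, species 2 can invade but species 1 cannot.

species 2 excludes species 1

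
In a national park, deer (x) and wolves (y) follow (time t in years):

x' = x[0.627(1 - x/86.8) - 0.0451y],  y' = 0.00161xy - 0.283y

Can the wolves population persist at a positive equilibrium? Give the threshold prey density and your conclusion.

The predator equation gives dy/dt > 0 only when x > 0.283/0.00161 = 176.
Without the predator, x → K = 86.8. Since 86.8 < 176, the predator cannot invade.

Threshold x = 176; K < 176, so no, the predator goes extinct.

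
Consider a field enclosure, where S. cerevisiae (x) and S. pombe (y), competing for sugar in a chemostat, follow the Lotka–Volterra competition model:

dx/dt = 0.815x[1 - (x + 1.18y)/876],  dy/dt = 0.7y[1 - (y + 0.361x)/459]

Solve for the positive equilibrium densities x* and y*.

x* ≈ 583, y* ≈ 249

Setting both brackets to zero gives the nullclines x + 1.18y = 876 and 0.361x + y = 459.
Substituting y = 459 - 0.361x into the first: x(1 - 1.18·0.361) = 876 - 1.18·459.
So x* = 334/0.574 = 583, and then y* = 459 - 0.361·583 = 249.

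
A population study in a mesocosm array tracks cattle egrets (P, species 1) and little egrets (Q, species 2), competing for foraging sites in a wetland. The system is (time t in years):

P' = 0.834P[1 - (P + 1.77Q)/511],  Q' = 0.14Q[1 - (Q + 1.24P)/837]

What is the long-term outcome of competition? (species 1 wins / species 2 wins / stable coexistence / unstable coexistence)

species 2 excludes species 1

Compare the nullcline intercepts: K1/α12 = 511/1.77 = 289 < K2 = 837; K2/α21 = 837/1.24 = 675 > K1 = 511.
Since the inequalities point opposite ways, species 2 can invade but species 1 cannot.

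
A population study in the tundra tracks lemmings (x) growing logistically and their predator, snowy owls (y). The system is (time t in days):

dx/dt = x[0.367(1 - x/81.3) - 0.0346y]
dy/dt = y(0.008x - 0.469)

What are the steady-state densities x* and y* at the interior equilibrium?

From dy/dt = 0 with y > 0: 0.008x* = 0.469, so x* = 58.6.
Substitute into dx/dt = 0: 0.367(1 - 58.6/81.3) = 0.0346y*.
The bracket is 0.279, giving y* = 0.102/0.0346 = 2.96.

x* ≈ 58.6, y* ≈ 2.96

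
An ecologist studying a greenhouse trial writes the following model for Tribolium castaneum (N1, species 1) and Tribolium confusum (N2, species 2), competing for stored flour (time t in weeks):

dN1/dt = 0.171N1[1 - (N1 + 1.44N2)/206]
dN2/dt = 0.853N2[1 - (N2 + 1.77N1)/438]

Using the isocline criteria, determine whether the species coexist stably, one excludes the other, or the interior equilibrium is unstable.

Compare the nullcline intercepts: K1/α12 = 206/1.44 = 143 < K2 = 438; K2/α21 = 438/1.77 = 247 > K1 = 206.
Since the inequalities point opposite ways, species 2 can invade but species 1 cannot.

species 2 excludes species 1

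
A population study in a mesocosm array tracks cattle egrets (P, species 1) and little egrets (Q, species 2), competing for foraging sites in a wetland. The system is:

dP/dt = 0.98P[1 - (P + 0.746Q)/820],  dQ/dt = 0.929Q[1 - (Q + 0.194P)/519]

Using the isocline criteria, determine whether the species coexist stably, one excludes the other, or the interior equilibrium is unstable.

Compare the nullcline intercepts: K1/α12 = 820/0.746 = 1100 > K2 = 519; K2/α21 = 519/0.194 = 2680 > K1 = 820.
Since both inequalities hold, each species can invade when rare, so the interior equilibrium is stable.

stable coexistence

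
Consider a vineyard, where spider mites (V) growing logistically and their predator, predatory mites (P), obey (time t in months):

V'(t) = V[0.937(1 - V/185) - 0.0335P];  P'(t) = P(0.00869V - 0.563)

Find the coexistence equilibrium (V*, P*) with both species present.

V* ≈ 64.8, P* ≈ 18.2

From dP/dt = 0 with P > 0: 0.00869V* = 0.563, so V* = 64.8.
Substitute into dV/dt = 0: 0.937(1 - 64.8/185) = 0.0335P*.
The bracket is 0.65, giving P* = 0.609/0.0335 = 18.2.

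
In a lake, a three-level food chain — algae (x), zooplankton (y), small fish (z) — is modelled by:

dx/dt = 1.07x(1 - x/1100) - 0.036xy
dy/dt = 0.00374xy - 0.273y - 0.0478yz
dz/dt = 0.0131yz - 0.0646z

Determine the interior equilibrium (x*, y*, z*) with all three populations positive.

From dz/dt = 0: 0.0131y* = 0.0646, so y* = 4.93.
From dx/dt = 0: 1.07(1 - x*/1100) = 0.036·4.93, giving x* = 1100·(1 - 0.166) = 917.
From dy/dt = 0: 0.00374·917 - 0.273 = 0.0478z*, so z* = 3.16/0.0478 = 66.1.

x* ≈ 917, y* ≈ 4.93, z* ≈ 66.1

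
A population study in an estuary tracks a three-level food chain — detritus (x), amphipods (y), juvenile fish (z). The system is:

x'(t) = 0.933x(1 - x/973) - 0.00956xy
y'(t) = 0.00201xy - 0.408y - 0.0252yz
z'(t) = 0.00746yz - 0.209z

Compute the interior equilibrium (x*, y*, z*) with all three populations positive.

From dz/dt = 0: 0.00746y* = 0.209, so y* = 28.
From dx/dt = 0: 0.933(1 - x*/973) = 0.00956·28, giving x* = 973·(1 - 0.287) = 694.
From dy/dt = 0: 0.00201·694 - 0.408 = 0.0252z*, so z* = 0.986/0.0252 = 39.1.

x* ≈ 694, y* ≈ 28, z* ≈ 39.1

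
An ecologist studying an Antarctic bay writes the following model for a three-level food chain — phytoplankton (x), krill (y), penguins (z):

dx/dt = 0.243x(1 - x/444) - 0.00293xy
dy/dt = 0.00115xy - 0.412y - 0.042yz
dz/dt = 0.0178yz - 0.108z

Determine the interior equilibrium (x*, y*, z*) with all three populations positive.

x* ≈ 412, y* ≈ 6.07, z* ≈ 1.46

From dz/dt = 0: 0.0178y* = 0.108, so y* = 6.07.
From dx/dt = 0: 0.243(1 - x*/444) = 0.00293·6.07, giving x* = 444·(1 - 0.0732) = 412.
From dy/dt = 0: 0.00115·412 - 0.412 = 0.042z*, so z* = 0.0612/0.042 = 1.46.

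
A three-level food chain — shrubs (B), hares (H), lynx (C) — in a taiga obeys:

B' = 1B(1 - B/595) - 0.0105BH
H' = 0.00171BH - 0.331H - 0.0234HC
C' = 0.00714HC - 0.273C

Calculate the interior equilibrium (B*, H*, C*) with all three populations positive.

B* ≈ 356, H* ≈ 38.2, C* ≈ 11.9

From dC/dt = 0: 0.00714H* = 0.273, so H* = 38.2.
From dB/dt = 0: 1(1 - B*/595) = 0.0105·38.2, giving B* = 595·(1 - 0.401) = 356.
From dH/dt = 0: 0.00171·356 - 0.331 = 0.0234C*, so C* = 0.278/0.0234 = 11.9.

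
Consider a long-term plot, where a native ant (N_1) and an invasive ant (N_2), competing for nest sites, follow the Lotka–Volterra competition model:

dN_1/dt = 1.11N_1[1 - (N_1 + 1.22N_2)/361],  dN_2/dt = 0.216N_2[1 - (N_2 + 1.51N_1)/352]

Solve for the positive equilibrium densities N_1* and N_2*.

N_1* ≈ 81.3, N_2* ≈ 229

Setting both brackets to zero gives the nullclines N_1 + 1.22N_2 = 361 and 1.51N_1 + N_2 = 352.
Substituting N_2 = 352 - 1.51N_1 into the first: N_1(1 - 1.22·1.51) = 361 - 1.22·352.
So N_1* = -68.4/-0.842 = 81.3, and then N_2* = 352 - 1.51·81.3 = 229.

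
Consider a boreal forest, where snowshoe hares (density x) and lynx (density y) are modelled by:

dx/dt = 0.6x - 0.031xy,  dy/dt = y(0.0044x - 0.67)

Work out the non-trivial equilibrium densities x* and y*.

x* ≈ 152, y* ≈ 19.4

Set dy/dt = 0 with y > 0: 0.0044x - 0.67 = 0, so x* = 0.67/0.0044 = 152.
Set dx/dt = 0 with x > 0: 0.6 - 0.031y = 0, so y* = 0.6/0.031 = 19.4.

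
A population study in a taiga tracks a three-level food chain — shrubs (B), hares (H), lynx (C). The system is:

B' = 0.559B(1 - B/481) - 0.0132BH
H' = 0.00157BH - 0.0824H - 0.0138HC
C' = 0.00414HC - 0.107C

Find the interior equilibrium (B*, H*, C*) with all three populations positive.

From dC/dt = 0: 0.00414H* = 0.107, so H* = 25.8.
From dB/dt = 0: 0.559(1 - B*/481) = 0.0132·25.8, giving B* = 481·(1 - 0.61) = 187.
From dH/dt = 0: 0.00157·187 - 0.0824 = 0.0138C*, so C* = 0.212/0.0138 = 15.4.

B* ≈ 187, H* ≈ 25.8, C* ≈ 15.4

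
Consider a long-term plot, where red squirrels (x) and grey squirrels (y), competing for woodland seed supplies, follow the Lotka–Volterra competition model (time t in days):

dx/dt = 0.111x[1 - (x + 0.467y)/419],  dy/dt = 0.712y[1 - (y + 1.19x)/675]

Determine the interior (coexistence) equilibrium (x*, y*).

Setting both brackets to zero gives the nullclines x + 0.467y = 419 and 1.19x + y = 675.
Substituting y = 675 - 1.19x into the first: x(1 - 0.467·1.19) = 419 - 0.467·675.
So x* = 104/0.444 = 234, and then y* = 675 - 1.19·234 = 397.

x* ≈ 234, y* ≈ 397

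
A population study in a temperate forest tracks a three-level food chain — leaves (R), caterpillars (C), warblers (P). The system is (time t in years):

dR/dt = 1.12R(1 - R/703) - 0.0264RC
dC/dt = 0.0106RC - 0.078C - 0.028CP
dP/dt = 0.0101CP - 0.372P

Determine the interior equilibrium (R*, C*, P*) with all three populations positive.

From dP/dt = 0: 0.0101C* = 0.372, so C* = 36.8.
From dR/dt = 0: 1.12(1 - R*/703) = 0.0264·36.8, giving R* = 703·(1 - 0.868) = 92.7.
From dC/dt = 0: 0.0106·92.7 - 0.078 = 0.028P*, so P* = 0.904/0.028 = 32.3.

R* ≈ 92.7, C* ≈ 36.8, P* ≈ 32.3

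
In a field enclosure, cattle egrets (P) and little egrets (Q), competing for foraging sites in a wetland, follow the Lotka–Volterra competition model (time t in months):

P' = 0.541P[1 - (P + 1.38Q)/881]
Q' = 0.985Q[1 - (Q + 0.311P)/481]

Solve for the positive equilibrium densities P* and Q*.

P* ≈ 381, Q* ≈ 363

Setting both brackets to zero gives the nullclines P + 1.38Q = 881 and 0.311P + Q = 481.
Substituting Q = 481 - 0.311P into the first: P(1 - 1.38·0.311) = 881 - 1.38·481.
So P* = 217/0.571 = 381, and then Q* = 481 - 0.311·381 = 363.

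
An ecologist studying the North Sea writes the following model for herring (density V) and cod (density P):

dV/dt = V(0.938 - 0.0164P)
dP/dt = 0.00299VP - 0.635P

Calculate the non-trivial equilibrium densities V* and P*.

V* ≈ 212, P* ≈ 57.2

Set dP/dt = 0 with P > 0: 0.00299V - 0.635 = 0, so V* = 0.635/0.00299 = 212.
Set dV/dt = 0 with V > 0: 0.938 - 0.0164P = 0, so P* = 0.938/0.0164 = 57.2.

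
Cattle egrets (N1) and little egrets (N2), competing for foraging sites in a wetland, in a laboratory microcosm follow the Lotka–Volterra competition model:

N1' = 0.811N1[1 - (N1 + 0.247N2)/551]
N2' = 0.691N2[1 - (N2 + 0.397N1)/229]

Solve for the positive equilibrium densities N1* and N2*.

N1* ≈ 548, N2* ≈ 11.4

Setting both brackets to zero gives the nullclines N1 + 0.247N2 = 551 and 0.397N1 + N2 = 229.
Substituting N2 = 229 - 0.397N1 into the first: N1(1 - 0.247·0.397) = 551 - 0.247·229.
So N1* = 494/0.902 = 548, and then N2* = 229 - 0.397·548 = 11.4.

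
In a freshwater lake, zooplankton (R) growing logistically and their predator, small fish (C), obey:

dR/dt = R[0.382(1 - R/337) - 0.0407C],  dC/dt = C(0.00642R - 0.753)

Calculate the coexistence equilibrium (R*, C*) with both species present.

R* ≈ 117, C* ≈ 6.12

From dC/dt = 0 with C > 0: 0.00642R* = 0.753, so R* = 117.
Substitute into dR/dt = 0: 0.382(1 - 117/337) = 0.0407C*.
The bracket is 0.652, giving C* = 0.249/0.0407 = 6.12.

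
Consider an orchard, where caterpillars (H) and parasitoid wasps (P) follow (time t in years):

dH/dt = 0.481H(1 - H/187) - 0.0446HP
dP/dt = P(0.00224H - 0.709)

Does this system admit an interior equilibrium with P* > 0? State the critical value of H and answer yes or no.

The predator equation gives dP/dt > 0 only when H > 0.709/0.00224 = 317.
Without the predator, H → K = 187. Since 187 < 317, the predator cannot invade.

Threshold H = 317; K < 317, so no, the predator goes extinct.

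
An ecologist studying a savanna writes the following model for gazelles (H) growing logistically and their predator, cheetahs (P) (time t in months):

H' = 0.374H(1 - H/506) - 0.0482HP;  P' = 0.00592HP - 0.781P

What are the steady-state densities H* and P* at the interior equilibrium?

H* ≈ 132, P* ≈ 5.74

From dP/dt = 0 with P > 0: 0.00592H* = 0.781, so H* = 132.
Substitute into dH/dt = 0: 0.374(1 - 132/506) = 0.0482P*.
The bracket is 0.739, giving P* = 0.276/0.0482 = 5.74.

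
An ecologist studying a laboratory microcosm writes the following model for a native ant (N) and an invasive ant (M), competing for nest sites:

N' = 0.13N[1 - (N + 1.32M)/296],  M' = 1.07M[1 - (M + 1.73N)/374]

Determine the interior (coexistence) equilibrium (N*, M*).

Setting both brackets to zero gives the nullclines N + 1.32M = 296 and 1.73N + M = 374.
Substituting M = 374 - 1.73N into the first: N(1 - 1.32·1.73) = 296 - 1.32·374.
So N* = -198/-1.28 = 154, and then M* = 374 - 1.73·154 = 108.

N* ≈ 154, M* ≈ 108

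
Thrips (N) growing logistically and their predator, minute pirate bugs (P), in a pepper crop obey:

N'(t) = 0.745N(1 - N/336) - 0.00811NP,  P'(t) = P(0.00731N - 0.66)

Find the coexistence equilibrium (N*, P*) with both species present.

From dP/dt = 0 with P > 0: 0.00731N* = 0.66, so N* = 90.3.
Substitute into dN/dt = 0: 0.745(1 - 90.3/336) = 0.00811P*.
The bracket is 0.731, giving P* = 0.545/0.00811 = 67.2.

N* ≈ 90.3, P* ≈ 67.2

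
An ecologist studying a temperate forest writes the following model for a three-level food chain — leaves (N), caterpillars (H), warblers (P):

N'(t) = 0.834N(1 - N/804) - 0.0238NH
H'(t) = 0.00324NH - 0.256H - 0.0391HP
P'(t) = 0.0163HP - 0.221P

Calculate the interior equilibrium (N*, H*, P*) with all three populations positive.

From dP/dt = 0: 0.0163H* = 0.221, so H* = 13.6.
From dN/dt = 0: 0.834(1 - N*/804) = 0.0238·13.6, giving N* = 804·(1 - 0.387) = 493.
From dH/dt = 0: 0.00324·493 - 0.256 = 0.0391P*, so P* = 1.34/0.0391 = 34.3.

N* ≈ 493, H* ≈ 13.6, P* ≈ 34.3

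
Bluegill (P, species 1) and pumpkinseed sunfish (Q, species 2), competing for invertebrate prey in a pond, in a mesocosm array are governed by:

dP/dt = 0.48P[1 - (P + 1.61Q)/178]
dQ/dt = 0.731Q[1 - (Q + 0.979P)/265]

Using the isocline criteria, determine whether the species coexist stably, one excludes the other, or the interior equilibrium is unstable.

Compare the nullcline intercepts: K1/α12 = 178/1.61 = 111 < K2 = 265; K2/α21 = 265/0.979 = 271 > K1 = 178.
Since the inequalities point opposite ways, species 2 can invade but species 1 cannot.

species 2 excludes species 1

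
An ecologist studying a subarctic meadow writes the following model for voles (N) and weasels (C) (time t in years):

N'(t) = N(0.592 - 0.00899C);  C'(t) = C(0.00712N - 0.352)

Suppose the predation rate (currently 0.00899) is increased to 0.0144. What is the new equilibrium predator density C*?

At the interior fixed point, setting dN/dt = 0 with N > 0 fixes C* = (prey growth rate)/(NC coefficient) — independent of the other coefficients.
With the change, C* = 0.592/0.0144 = 41.1; it falls from 65.9.

C* ≈ 41.1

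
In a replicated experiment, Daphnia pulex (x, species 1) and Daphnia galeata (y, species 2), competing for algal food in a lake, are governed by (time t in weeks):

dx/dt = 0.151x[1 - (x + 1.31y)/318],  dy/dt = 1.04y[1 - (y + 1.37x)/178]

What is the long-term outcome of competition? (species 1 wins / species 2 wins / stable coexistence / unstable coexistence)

species 1 excludes species 2

Compare the nullcline intercepts: K1/α12 = 318/1.31 = 243 > K2 = 178; K2/α21 = 178/1.37 = 130 < K1 = 318.
Since the inequalities point opposite ways, species 1 can invade but species 2 cannot.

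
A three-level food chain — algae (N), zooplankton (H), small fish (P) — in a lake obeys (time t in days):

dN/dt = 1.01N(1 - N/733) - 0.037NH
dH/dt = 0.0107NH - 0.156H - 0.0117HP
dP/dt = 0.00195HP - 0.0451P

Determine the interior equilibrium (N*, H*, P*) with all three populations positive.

From dP/dt = 0: 0.00195H* = 0.0451, so H* = 23.1.
From dN/dt = 0: 1.01(1 - N*/733) = 0.037·23.1, giving N* = 733·(1 - 0.847) = 112.
From dH/dt = 0: 0.0107·112 - 0.156 = 0.0117P*, so P* = 1.04/0.0117 = 89.

N* ≈ 112, H* ≈ 23.1, P* ≈ 89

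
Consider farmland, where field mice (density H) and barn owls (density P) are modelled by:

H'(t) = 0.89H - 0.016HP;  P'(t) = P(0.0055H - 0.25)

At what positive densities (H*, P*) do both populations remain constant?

Set dP/dt = 0 with P > 0: 0.0055H - 0.25 = 0, so H* = 0.25/0.0055 = 45.5.
Set dH/dt = 0 with H > 0: 0.89 - 0.016P = 0, so P* = 0.89/0.016 = 55.6.

H* ≈ 45.5, P* ≈ 55.6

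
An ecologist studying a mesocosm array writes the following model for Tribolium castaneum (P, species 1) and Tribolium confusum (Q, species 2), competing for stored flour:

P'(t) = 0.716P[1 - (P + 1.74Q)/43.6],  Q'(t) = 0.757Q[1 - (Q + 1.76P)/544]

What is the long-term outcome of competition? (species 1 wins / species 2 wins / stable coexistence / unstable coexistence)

Compare the nullcline intercepts: K1/α12 = 43.6/1.74 = 25.1 < K2 = 544; K2/α21 = 544/1.76 = 309 > K1 = 43.6.
Since the inequalities point opposite ways, species 2 can invade but species 1 cannot.

species 2 excludes species 1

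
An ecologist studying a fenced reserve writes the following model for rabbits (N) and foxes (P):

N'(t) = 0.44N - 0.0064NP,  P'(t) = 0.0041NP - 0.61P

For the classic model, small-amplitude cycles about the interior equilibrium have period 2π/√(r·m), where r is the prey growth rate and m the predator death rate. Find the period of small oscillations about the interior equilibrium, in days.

T ≈ 12.1 days

Here r = 0.44 and m = 0.61, so r·m = 0.268.
ω = √0.268 = 0.518 per day, hence T = 2π/ω ≈ 12.1 days.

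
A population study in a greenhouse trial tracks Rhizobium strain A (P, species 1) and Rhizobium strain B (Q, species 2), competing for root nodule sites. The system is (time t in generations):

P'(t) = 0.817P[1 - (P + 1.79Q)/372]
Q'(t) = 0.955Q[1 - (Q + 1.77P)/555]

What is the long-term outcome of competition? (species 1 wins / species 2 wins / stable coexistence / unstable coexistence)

unstable coexistence (outcome depends on initial conditions)

Compare the nullcline intercepts: K1/α12 = 372/1.79 = 208 < K2 = 555; K2/α21 = 555/1.77 = 314 < K1 = 372.
Since both are reversed, neither can invade when rare; the interior point is a saddle.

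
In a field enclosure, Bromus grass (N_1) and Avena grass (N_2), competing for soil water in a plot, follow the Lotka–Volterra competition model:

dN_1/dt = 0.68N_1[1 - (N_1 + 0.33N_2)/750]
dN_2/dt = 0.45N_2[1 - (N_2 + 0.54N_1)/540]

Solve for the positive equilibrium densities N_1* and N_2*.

Setting both brackets to zero gives the nullclines N_1 + 0.33N_2 = 750 and 0.54N_1 + N_2 = 540.
Substituting N_2 = 540 - 0.54N_1 into the first: N_1(1 - 0.33·0.54) = 750 - 0.33·540.
So N_1* = 572/0.822 = 696, and then N_2* = 540 - 0.54·696 = 164.

N_1* ≈ 696, N_2* ≈ 164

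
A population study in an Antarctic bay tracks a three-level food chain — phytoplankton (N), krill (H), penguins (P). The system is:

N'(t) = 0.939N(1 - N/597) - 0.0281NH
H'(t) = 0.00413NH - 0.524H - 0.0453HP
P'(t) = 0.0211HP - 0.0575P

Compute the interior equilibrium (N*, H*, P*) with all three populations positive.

From dP/dt = 0: 0.0211H* = 0.0575, so H* = 2.73.
From dN/dt = 0: 0.939(1 - N*/597) = 0.0281·2.73, giving N* = 597·(1 - 0.0816) = 548.
From dH/dt = 0: 0.00413·548 - 0.524 = 0.0453P*, so P* = 1.74/0.0453 = 38.4.

N* ≈ 548, H* ≈ 2.73, P* ≈ 38.4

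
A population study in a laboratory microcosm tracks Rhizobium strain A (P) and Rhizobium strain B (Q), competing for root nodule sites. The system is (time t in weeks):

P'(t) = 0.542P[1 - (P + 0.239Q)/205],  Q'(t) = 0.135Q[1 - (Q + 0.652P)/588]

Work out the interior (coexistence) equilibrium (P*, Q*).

Setting both brackets to zero gives the nullclines P + 0.239Q = 205 and 0.652P + Q = 588.
Substituting Q = 588 - 0.652P into the first: P(1 - 0.239·0.652) = 205 - 0.239·588.
So P* = 64.5/0.844 = 76.4, and then Q* = 588 - 0.652·76.4 = 538.

P* ≈ 76.4, Q* ≈ 538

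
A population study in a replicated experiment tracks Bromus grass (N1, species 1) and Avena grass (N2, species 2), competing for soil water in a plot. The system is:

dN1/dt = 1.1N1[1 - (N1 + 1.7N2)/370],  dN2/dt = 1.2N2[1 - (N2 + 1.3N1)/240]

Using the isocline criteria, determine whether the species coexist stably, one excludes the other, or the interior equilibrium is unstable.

unstable coexistence (outcome depends on initial conditions)

Compare the nullcline intercepts: K1/α12 = 370/1.7 = 218 < K2 = 240; K2/α21 = 240/1.3 = 185 < K1 = 370.
Since both are reversed, neither can invade when rare; the interior point is a saddle.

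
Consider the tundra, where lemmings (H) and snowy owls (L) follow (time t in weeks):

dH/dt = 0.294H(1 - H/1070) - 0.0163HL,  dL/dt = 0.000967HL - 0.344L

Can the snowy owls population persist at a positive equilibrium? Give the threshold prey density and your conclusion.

Threshold H = 356; K > 356, so yes, the predator persists.

The predator equation gives dL/dt > 0 only when H > 0.344/0.000967 = 356.
Without the predator, H → K = 1070. Since 1070 > 356, the predator can invade and persist.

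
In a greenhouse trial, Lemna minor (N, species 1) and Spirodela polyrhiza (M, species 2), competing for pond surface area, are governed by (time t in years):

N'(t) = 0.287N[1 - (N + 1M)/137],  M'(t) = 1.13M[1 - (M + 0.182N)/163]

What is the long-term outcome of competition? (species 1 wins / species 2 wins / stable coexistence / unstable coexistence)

Compare the nullcline intercepts: K1/α12 = 137/1 = 137 < K2 = 163; K2/α21 = 163/0.182 = 896 > K1 = 137.
Since the inequalities point opposite ways, species 2 can invade but species 1 cannot.

species 2 excludes species 1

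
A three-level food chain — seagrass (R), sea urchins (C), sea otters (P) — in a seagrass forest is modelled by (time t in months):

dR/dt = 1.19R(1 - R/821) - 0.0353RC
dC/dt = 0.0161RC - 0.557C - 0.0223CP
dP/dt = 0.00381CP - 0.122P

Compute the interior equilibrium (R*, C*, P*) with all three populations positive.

From dP/dt = 0: 0.00381C* = 0.122, so C* = 32.
From dR/dt = 0: 1.19(1 - R*/821) = 0.0353·32, giving R* = 821·(1 - 0.95) = 41.2.
From dC/dt = 0: 0.0161·41.2 - 0.557 = 0.0223P*, so P* = 0.106/0.0223 = 4.74.

R* ≈ 41.2, C* ≈ 32, P* ≈ 4.74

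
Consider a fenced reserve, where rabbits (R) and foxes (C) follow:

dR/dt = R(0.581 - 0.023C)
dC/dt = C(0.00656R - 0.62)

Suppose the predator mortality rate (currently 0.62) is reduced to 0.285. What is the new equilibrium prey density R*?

R* ≈ 43.4

At the interior fixed point, setting dC/dt = 0 with C > 0 fixes R* = (predator death rate)/(RC coefficient) — independent of the other coefficients.
With the change, R* = 0.285/0.00656 = 43.4; it falls from 94.5.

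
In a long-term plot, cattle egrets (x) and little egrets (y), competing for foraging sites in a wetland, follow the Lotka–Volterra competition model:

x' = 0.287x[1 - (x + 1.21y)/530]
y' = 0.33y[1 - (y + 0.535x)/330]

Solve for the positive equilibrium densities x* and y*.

Setting both brackets to zero gives the nullclines x + 1.21y = 530 and 0.535x + y = 330.
Substituting y = 330 - 0.535x into the first: x(1 - 1.21·0.535) = 530 - 1.21·330.
So x* = 131/0.353 = 371, and then y* = 330 - 0.535·371 = 132.

x* ≈ 371, y* ≈ 132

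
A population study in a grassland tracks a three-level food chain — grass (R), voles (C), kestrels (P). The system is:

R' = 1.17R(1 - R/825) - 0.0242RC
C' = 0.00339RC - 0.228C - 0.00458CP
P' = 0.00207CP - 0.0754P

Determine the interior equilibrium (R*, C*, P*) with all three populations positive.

From dP/dt = 0: 0.00207C* = 0.0754, so C* = 36.4.
From dR/dt = 0: 1.17(1 - R*/825) = 0.0242·36.4, giving R* = 825·(1 - 0.753) = 203.
From dC/dt = 0: 0.00339·203 - 0.228 = 0.00458P*, so P* = 0.462/0.00458 = 101.

R* ≈ 203, C* ≈ 36.4, P* ≈ 101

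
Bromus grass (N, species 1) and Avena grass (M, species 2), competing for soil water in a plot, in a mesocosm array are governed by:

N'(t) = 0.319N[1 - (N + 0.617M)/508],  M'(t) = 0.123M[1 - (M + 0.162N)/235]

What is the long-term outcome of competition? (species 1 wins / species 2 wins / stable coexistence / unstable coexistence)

Compare the nullcline intercepts: K1/α12 = 508/0.617 = 823 > K2 = 235; K2/α21 = 235/0.162 = 1450 > K1 = 508.
Since both inequalities hold, each species can invade when rare, so the interior equilibrium is stable.

stable coexistence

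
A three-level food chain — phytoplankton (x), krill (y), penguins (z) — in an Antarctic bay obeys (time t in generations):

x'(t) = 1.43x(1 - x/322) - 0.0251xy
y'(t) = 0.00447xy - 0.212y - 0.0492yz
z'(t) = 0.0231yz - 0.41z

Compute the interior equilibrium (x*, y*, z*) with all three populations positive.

From dz/dt = 0: 0.0231y* = 0.41, so y* = 17.7.
From dx/dt = 0: 1.43(1 - x*/322) = 0.0251·17.7, giving x* = 322·(1 - 0.312) = 222.
From dy/dt = 0: 0.00447·222 - 0.212 = 0.0492z*, so z* = 0.779/0.0492 = 15.8.

x* ≈ 222, y* ≈ 17.7, z* ≈ 15.8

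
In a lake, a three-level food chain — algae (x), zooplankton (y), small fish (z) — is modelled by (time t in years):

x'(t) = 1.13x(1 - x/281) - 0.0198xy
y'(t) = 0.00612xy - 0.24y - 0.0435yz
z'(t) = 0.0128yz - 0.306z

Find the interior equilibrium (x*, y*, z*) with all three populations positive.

From dz/dt = 0: 0.0128y* = 0.306, so y* = 23.9.
From dx/dt = 0: 1.13(1 - x*/281) = 0.0198·23.9, giving x* = 281·(1 - 0.419) = 163.
From dy/dt = 0: 0.00612·163 - 0.24 = 0.0435z*, so z* = 0.759/0.0435 = 17.5.

x* ≈ 163, y* ≈ 23.9, z* ≈ 17.5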